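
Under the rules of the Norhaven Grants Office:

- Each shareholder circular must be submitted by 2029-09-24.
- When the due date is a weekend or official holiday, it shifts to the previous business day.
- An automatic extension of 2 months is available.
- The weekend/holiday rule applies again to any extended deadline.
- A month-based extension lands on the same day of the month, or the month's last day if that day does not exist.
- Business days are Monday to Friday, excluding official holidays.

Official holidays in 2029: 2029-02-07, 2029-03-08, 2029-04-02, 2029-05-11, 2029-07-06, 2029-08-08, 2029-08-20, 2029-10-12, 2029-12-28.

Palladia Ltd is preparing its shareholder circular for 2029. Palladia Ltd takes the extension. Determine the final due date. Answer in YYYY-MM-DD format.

2029-11-23

Start from the fixed due date, 2029-09-24.
2029-09-24 falls on a Monday, which is a business day, so no adjustment is needed.
Applying the 2 months extension: 2 months after 2029-09-24 is 2029-11-24.
2029-11-24 is a Saturday, so it moves to the preceding business day, 2029-11-23 (Friday).
So the filing is due 2029-11-23.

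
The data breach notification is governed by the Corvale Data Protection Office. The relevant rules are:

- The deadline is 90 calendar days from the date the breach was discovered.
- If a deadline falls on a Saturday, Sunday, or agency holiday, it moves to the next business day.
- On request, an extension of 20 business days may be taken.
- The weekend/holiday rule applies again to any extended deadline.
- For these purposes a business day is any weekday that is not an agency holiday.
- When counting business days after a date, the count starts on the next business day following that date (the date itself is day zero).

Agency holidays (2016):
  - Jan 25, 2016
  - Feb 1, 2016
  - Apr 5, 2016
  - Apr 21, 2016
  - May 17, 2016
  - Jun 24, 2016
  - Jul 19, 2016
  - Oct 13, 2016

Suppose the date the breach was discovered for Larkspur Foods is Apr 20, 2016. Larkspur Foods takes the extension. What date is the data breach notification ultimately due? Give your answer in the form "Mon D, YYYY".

Aug 17, 2016

Trigger date Apr 20, 2016 + 90 calendar days = Jul 19, 2016.
Jul 19, 2016 is a listed holiday, so it moves to the next business day, Jul 20, 2016 (Wednesday).
The 20-business-day extension runs from Jul 20, 2016 to Aug 17, 2016.
Aug 17, 2016 (Wednesday) is already a business day.
Deadline: Aug 17, 2016.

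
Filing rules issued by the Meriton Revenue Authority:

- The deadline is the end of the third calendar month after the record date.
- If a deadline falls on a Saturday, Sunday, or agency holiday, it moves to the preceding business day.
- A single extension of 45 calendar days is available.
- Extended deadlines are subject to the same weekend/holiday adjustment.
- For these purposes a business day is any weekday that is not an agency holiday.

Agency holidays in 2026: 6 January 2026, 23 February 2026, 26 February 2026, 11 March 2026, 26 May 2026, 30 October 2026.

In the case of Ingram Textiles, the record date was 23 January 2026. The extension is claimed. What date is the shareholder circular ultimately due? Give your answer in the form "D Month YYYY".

12 June 2026

3 months after 23 January 2026 is April 2026; that month ends on 30 April 2026.
30 April 2026 (Thursday) is already a business day.
Add the 45 calendar-day extension to 30 April 2026: 14 June 2026.
14 June 2026 is a Sunday; the preceding business day is 12 June 2026 (Friday).
Final deadline: 12 June 2026.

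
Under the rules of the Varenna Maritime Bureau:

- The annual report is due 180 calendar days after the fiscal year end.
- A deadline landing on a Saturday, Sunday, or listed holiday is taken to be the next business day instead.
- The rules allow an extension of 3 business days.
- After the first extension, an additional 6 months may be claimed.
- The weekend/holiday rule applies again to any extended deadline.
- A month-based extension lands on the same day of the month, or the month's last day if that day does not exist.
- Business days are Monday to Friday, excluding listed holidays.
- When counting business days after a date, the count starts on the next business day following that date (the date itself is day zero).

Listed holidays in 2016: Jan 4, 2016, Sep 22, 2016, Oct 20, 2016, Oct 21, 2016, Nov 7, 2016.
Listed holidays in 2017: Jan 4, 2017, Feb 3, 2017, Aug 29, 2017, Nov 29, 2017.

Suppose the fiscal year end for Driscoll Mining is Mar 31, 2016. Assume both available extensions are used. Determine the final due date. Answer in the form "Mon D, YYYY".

Mar 30, 2017

Adding 180 calendar days to Mar 31, 2016 gives Sep 27, 2016.
Sep 27, 2016 (Tuesday) is already a business day.
The 3-business-day extension runs from Sep 27, 2016 to Sep 30, 2016.
Since Sep 30, 2016 is a Friday and not a holiday, the date is unchanged.
The 6 months extension carries Sep 30, 2016 to Mar 30, 2017.
Mar 30, 2017 is a Thursday and not a listed holiday, so it stands.
Final deadline: Mar 30, 2017.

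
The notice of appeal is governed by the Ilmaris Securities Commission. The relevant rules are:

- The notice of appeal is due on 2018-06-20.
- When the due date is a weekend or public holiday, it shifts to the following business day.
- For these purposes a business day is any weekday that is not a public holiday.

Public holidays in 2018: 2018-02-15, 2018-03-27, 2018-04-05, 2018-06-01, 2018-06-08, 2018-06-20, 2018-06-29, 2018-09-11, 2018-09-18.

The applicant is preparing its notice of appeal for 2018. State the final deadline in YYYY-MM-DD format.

Start from the fixed due date, 2018-06-20.
Because 2018-06-20 is a listed holiday, the deadline becomes 2018-06-21 (Thursday).
Final deadline: 2018-06-21.

2018-06-21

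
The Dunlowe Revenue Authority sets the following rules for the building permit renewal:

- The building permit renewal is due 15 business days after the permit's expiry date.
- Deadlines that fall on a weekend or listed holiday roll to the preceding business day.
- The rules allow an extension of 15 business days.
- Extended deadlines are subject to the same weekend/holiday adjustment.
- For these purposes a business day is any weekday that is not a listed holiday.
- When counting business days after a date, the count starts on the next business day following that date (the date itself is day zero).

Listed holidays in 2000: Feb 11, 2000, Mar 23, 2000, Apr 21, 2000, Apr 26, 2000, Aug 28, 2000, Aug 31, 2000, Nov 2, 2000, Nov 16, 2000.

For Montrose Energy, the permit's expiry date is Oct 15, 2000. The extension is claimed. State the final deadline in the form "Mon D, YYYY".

Nov 28, 2000

15 business days after Oct 15, 2000, excluding weekends and holidays, is Nov 6, 2000.
Nov 6, 2000 (Monday) is already a business day.
Counting 15 further business days from Nov 6, 2000 reaches Nov 28, 2000.
Nov 28, 2000 is a Tuesday and not a listed holiday, so it stands.
The final due date is Nov 28, 2000.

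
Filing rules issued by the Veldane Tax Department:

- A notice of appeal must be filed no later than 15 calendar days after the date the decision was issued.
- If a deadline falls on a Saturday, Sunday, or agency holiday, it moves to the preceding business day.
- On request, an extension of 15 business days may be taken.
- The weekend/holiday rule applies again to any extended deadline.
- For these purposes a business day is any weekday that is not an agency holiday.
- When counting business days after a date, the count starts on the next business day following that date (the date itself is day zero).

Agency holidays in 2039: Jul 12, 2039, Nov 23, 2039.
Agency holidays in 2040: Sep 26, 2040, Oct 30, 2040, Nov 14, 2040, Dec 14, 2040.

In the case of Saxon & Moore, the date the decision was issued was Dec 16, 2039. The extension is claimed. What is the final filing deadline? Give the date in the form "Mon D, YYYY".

Jan 20, 2040

Adding 15 calendar days to Dec 16, 2039 gives Dec 31, 2039.
Dec 31, 2039 falls on a Saturday. Rolling to the preceding business day gives Dec 30, 2039, a Friday.
Counting 15 further business days from Dec 30, 2039 reaches Jan 20, 2040.
Jan 20, 2040 is a Friday and not a listed holiday, so it stands.
Final deadline: Jan 20, 2040.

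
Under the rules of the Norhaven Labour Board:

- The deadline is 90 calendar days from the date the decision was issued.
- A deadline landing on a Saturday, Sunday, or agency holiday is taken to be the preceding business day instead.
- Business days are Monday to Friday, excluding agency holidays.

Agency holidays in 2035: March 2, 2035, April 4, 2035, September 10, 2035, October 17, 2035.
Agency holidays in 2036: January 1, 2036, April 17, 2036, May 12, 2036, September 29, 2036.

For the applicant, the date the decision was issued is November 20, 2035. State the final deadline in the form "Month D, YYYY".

Trigger date November 20, 2035 + 90 calendar days = February 18, 2036.
February 18, 2036 is a Monday and not a listed holiday, so it stands.
The final due date is February 18, 2036.

February 18, 2036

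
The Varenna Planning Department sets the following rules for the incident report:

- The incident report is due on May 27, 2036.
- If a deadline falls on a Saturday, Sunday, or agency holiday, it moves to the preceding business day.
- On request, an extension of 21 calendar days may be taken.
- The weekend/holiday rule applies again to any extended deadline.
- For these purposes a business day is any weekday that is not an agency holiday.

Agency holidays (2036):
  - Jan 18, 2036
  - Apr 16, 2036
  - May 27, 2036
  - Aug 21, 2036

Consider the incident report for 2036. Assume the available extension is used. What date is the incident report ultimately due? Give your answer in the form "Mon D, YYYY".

Jun 16, 2036

The statutory due date is May 27, 2036.
Because May 27, 2036 is a listed holiday, the deadline becomes May 26, 2036 (Monday).
The 21-calendar-day extension moves the deadline from May 26, 2036 to Jun 16, 2036.
Jun 16, 2036 is a Monday and not a listed holiday, so it stands.
So the filing is due Jun 16, 2036.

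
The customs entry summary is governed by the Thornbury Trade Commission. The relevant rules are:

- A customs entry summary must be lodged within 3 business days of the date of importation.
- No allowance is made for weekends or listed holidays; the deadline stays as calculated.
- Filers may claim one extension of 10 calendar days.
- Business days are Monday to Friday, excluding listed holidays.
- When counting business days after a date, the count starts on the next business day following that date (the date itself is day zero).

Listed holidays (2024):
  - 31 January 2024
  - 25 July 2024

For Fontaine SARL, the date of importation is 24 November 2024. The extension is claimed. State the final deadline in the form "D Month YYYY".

Starting the day after 24 November 2024 and counting 3 business days lands on 27 November 2024.
No adjustment is made for weekends or holidays, so 27 November 2024 stands.
With the 10-day extension, 27 November 2024 becomes 7 December 2024.
7 December 2024 is a Saturday; no weekend or holiday adjustment applies.
Deadline: 7 December 2024.

7 December 2024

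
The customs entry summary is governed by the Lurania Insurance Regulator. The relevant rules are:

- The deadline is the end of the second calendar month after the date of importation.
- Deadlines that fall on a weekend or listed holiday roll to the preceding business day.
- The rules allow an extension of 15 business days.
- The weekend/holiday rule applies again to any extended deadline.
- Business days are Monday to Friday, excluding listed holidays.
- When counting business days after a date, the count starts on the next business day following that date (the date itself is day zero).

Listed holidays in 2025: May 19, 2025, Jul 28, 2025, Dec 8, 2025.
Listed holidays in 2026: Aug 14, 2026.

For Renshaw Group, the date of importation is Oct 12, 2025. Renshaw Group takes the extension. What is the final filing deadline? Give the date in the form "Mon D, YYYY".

Jan 21, 2026

2 months after Oct 12, 2025 is December 2025; that month ends on Dec 31, 2025.
Dec 31, 2025 falls on a Wednesday, which is a business day, so no adjustment is needed.
The 15-business-day extension runs from Dec 31, 2025 to Jan 21, 2026.
Jan 21, 2026 is a Wednesday and not a listed holiday, so it stands.
The final due date is Jan 21, 2026.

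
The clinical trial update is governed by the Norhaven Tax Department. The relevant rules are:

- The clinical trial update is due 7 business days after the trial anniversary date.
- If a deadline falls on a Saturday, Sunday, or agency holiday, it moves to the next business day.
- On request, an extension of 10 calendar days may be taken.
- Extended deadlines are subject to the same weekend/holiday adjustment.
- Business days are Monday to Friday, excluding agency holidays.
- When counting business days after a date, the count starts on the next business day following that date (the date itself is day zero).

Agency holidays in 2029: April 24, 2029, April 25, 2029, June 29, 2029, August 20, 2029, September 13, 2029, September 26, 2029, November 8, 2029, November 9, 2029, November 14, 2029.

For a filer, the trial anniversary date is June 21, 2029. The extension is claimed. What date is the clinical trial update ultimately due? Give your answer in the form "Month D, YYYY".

July 13, 2029

Counting 7 business days after June 21, 2029 (skipping weekends and listed holidays) reaches July 3, 2029.
July 3, 2029 falls on a Tuesday, which is a business day, so no adjustment is needed.
Applying the 10-calendar-day extension: July 3, 2029 + 10 days = July 13, 2029.
Since July 13, 2029 is a Friday and not a holiday, the date is unchanged.
Deadline: July 13, 2029.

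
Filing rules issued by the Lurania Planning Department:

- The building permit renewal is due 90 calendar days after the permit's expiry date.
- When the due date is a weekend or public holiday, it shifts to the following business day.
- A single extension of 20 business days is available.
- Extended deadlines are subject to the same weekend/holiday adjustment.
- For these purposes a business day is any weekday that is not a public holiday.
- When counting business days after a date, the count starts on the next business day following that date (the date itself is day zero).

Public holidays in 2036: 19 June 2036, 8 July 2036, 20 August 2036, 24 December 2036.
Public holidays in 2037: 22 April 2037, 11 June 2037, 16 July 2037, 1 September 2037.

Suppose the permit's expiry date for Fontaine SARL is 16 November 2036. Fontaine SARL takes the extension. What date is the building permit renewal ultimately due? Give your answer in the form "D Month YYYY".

16 March 2037

90 calendar days after 16 November 2036 is 14 February 2037.
14 February 2037 is a Saturday; the next business day is 16 February 2037 (Monday).
Counting 20 further business days from 16 February 2037 reaches 16 March 2037.
16 March 2037 (Monday) is already a business day.
Final deadline: 16 March 2037.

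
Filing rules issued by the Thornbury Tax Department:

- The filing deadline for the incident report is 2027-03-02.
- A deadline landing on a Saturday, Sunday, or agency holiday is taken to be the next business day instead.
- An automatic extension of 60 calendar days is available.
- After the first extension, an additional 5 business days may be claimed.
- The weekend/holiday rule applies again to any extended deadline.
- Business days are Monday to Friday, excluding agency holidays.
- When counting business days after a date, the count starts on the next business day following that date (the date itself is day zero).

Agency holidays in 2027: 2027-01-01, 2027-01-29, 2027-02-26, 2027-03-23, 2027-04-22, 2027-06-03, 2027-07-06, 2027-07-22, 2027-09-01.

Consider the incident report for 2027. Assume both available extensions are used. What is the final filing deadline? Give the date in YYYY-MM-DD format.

The stated deadline is 2027-03-02.
2027-03-02 is a Tuesday and not a listed holiday, so it stands.
Applying the 60-calendar-day extension: 2027-03-02 + 60 days = 2027-05-01.
2027-05-01 is a Saturday, so it moves to the next business day, 2027-05-03 (Monday).
Applying the 5-business-day extension: 5 business days after 2027-05-03 is 2027-05-10.
2027-05-10 is a Monday and not a listed holiday, so it stands.
Final deadline: 2027-05-10.

2027-05-10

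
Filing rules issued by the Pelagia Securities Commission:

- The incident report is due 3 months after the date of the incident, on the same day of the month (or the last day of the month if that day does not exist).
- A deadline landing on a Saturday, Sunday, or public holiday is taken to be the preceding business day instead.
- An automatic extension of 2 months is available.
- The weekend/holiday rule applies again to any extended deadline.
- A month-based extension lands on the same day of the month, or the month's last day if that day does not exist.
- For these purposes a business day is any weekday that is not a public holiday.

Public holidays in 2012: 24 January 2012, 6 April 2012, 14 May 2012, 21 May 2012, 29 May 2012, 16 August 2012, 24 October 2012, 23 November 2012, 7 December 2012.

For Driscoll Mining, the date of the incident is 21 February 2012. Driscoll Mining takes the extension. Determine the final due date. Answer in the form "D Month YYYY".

3 months after 21 February 2012, on the same day of the month, is 21 May 2012.
21 May 2012 is a listed holiday; the preceding business day is 18 May 2012 (Friday).
The 2 months extension carries 18 May 2012 to 18 July 2012.
18 July 2012 falls on a Wednesday, which is a business day, so no adjustment is needed.
Deadline: 18 July 2012.

18 July 2012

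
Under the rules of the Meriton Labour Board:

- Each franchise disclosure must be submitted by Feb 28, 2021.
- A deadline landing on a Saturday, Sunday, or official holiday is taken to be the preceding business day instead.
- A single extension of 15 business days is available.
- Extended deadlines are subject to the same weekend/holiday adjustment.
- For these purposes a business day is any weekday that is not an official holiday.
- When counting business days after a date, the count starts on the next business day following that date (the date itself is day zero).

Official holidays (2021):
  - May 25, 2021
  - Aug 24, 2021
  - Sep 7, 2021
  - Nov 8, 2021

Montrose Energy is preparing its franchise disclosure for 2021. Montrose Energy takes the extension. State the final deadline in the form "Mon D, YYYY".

The stated deadline is Feb 28, 2021.
Feb 28, 2021 is a Sunday; the preceding business day is Feb 26, 2021 (Friday).
Counting 15 further business days from Feb 26, 2021 reaches Mar 19, 2021.
Mar 19, 2021 (Friday) is already a business day.
Deadline: Mar 19, 2021.

Mar 19, 2021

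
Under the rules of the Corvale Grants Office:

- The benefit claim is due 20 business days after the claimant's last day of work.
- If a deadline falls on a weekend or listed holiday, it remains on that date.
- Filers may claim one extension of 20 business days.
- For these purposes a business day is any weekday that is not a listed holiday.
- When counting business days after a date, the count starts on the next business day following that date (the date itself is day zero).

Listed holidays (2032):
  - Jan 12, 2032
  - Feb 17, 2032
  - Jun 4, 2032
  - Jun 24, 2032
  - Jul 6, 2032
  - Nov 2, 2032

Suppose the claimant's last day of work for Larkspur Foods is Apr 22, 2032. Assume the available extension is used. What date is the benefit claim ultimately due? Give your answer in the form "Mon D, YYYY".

Jun 18, 2032

Counting 20 business days after Apr 22, 2032 (skipping weekends and listed holidays) reaches May 20, 2032.
No adjustment is made for weekends or holidays, so May 20, 2032 stands.
Applying the 20-business-day extension: 20 business days after May 20, 2032 is Jun 18, 2032.
Jun 18, 2032 is a Friday; no weekend or holiday adjustment applies.
Deadline: Jun 18, 2032.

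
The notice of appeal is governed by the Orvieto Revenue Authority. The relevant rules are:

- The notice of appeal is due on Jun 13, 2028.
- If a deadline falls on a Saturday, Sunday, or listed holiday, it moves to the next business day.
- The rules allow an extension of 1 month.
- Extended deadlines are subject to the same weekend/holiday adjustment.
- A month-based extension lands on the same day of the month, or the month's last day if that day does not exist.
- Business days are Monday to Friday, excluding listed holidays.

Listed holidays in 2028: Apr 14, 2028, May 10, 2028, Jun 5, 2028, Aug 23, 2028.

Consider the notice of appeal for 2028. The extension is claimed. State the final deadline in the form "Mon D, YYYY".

Jul 13, 2028

Start from the fixed due date, Jun 13, 2028.
Jun 13, 2028 (Tuesday) is already a business day.
Add 1 month to Jun 13, 2028: Jul 13, 2028.
Jul 13, 2028 (Thursday) is already a business day.
Deadline: Jul 13, 2028.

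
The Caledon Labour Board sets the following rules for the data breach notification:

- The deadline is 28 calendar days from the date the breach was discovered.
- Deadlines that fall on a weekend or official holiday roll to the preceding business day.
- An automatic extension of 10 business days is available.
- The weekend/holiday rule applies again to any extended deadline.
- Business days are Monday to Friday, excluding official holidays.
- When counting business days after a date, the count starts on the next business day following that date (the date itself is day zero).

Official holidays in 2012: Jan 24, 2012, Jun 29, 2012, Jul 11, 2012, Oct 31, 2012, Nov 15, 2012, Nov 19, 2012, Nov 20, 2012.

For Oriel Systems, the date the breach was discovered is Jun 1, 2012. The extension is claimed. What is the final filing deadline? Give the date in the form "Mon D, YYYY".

From Jun 1, 2012, 28 calendar days later is Jun 29, 2012.
Because Jun 29, 2012 is a listed holiday, the deadline becomes Jun 28, 2012 (Thursday).
Counting 10 further business days from Jun 28, 2012 reaches Jul 16, 2012.
Jul 16, 2012 (Monday) is already a business day.
Deadline: Jul 16, 2012.

Jul 16, 2012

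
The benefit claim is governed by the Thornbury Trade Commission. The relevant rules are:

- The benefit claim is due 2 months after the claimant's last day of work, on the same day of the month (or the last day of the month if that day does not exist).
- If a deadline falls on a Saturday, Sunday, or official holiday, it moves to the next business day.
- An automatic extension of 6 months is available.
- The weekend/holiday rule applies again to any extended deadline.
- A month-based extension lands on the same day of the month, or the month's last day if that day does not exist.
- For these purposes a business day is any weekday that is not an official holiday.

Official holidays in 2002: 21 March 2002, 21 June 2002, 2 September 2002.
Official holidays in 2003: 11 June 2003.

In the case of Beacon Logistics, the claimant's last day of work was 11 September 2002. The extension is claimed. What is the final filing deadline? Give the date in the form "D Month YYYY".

12 May 2003

2 months after 11 September 2002, on the same day of the month, is 11 November 2002.
11 November 2002 falls on a Monday, which is a business day, so no adjustment is needed.
Add 6 months to 11 November 2002: 11 May 2003.
11 May 2003 is a Sunday; the next business day is 12 May 2003 (Monday).
So the filing is due 12 May 2003.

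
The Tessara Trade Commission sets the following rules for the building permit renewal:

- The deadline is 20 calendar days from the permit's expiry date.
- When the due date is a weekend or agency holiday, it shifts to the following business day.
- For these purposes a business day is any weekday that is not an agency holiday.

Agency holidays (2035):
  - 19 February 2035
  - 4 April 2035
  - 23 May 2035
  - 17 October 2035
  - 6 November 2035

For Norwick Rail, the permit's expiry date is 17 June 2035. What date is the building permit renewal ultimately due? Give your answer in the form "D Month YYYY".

9 July 2035

From 17 June 2035, 20 calendar days later is 7 July 2035.
7 July 2035 falls on a Saturday. Rolling to the next business day gives 9 July 2035, a Monday.
So the filing is due 9 July 2035.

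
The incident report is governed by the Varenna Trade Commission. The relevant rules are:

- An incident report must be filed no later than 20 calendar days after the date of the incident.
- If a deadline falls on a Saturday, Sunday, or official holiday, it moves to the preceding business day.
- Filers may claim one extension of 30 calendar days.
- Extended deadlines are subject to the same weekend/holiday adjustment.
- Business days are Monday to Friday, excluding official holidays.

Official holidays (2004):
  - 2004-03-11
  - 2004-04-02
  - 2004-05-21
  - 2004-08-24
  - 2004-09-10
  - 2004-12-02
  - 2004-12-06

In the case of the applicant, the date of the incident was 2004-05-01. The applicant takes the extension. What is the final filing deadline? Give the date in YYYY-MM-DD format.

Trigger date 2004-05-01 + 20 calendar days = 2004-05-21.
2004-05-21 is a listed holiday; the preceding business day is 2004-05-20 (Thursday).
Add the 30 calendar-day extension to 2004-05-20: 2004-06-19.
2004-06-19 is a Saturday; the preceding business day is 2004-06-18 (Friday).
The final due date is 2004-06-18.

2004-06-18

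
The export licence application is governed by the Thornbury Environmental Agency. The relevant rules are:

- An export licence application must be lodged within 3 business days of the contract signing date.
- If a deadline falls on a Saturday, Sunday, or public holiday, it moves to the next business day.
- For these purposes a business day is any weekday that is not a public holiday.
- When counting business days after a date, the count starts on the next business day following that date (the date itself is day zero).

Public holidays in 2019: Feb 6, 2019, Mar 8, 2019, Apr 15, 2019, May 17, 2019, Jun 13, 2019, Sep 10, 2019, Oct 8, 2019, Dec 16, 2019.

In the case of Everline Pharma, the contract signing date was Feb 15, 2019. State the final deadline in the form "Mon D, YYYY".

3 business days after Feb 15, 2019, excluding weekends and holidays, is Feb 20, 2019.
Since Feb 20, 2019 is a Wednesday and not a holiday, the date is unchanged.
Deadline: Feb 20, 2019.

Feb 20, 2019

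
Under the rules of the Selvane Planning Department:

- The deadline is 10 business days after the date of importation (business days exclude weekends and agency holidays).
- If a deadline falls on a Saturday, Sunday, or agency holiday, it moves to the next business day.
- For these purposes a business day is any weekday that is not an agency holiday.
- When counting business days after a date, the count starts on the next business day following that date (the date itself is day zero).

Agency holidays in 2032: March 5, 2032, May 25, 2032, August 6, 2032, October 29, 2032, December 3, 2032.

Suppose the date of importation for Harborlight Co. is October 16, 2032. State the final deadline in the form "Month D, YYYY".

November 1, 2032

Starting the day after October 16, 2032 and counting 10 business days lands on November 1, 2032.
November 1, 2032 (Monday) is already a business day.
So the filing is due November 1, 2032.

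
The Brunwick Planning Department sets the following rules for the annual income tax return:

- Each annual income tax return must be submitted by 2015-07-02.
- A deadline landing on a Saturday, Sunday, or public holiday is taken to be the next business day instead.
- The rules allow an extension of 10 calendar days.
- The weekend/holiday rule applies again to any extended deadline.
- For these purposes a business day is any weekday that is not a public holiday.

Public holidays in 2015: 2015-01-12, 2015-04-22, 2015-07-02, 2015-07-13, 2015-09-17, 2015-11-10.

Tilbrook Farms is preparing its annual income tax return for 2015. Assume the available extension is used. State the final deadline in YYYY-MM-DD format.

2015-07-14

The stated deadline is 2015-07-02.
Because 2015-07-02 is a listed holiday, the deadline becomes 2015-07-03 (Friday).
Applying the 10-calendar-day extension: 2015-07-03 + 10 days = 2015-07-13.
Because 2015-07-13 is a listed holiday, the deadline becomes 2015-07-14 (Tuesday).
So the filing is due 2015-07-14.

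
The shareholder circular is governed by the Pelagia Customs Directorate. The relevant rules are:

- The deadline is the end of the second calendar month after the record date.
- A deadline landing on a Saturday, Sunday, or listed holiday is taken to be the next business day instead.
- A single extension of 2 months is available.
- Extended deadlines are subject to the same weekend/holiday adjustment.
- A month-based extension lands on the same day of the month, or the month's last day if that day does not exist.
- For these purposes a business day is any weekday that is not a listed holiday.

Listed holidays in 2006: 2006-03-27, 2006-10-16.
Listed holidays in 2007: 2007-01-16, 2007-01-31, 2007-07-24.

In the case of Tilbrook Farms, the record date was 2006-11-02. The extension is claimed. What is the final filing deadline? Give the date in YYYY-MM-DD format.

2007-04-02

The second month after 2006-11-02 is January 2007, whose last day is 2007-01-31.
Because 2007-01-31 is a listed holiday, the deadline becomes 2007-02-01 (Thursday).
Applying the 2 months extension: 2 months after 2007-02-01 is 2007-04-01.
Because 2007-04-01 is a Sunday, the deadline becomes 2007-04-02 (Monday).
Final deadline: 2007-04-02.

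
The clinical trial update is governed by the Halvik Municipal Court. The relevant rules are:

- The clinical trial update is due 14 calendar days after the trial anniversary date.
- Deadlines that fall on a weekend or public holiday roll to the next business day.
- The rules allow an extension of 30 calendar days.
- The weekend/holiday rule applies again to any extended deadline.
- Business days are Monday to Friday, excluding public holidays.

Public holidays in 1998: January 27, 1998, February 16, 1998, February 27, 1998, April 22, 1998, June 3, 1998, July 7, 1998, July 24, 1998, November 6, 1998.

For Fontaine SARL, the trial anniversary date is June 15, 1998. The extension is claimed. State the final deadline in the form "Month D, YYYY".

14 calendar days after June 15, 1998 is June 29, 1998.
June 29, 1998 falls on a Monday, which is a business day, so no adjustment is needed.
The 30-calendar-day extension moves the deadline from June 29, 1998 to July 29, 1998.
Since July 29, 1998 is a Wednesday and not a holiday, the date is unchanged.
Deadline: July 29, 1998.

July 29, 1998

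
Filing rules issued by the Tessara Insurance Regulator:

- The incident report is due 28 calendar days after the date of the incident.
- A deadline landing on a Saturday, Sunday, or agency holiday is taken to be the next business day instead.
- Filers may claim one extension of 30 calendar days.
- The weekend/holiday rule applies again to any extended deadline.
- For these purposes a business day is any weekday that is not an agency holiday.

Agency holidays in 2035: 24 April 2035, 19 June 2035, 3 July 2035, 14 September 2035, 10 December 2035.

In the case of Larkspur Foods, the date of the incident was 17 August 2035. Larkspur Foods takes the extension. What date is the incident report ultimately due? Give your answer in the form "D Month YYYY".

Trigger date 17 August 2035 + 28 calendar days = 14 September 2035.
14 September 2035 falls on a listed holiday. Rolling to the next business day gives 17 September 2035, a Monday.
Applying the 30-calendar-day extension: 17 September 2035 + 30 days = 17 October 2035.
17 October 2035 (Wednesday) is already a business day.
The final due date is 17 October 2035.

17 October 2035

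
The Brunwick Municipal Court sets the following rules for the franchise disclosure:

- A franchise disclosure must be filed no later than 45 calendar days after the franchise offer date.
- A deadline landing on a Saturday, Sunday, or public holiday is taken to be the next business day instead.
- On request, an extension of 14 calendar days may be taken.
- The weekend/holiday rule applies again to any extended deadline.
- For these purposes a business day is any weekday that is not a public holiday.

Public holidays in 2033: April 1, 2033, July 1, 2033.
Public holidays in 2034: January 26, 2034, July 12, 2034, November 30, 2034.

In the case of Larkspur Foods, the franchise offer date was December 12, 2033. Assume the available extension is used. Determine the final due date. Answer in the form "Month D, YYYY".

Adding 45 calendar days to December 12, 2033 gives January 26, 2034.
Because January 26, 2034 is a listed holiday, the deadline becomes January 27, 2034 (Friday).
Add the 14 calendar-day extension to January 27, 2034: February 10, 2034.
Since February 10, 2034 is a Friday and not a holiday, the date is unchanged.
The final due date is February 10, 2034.

February 10, 2034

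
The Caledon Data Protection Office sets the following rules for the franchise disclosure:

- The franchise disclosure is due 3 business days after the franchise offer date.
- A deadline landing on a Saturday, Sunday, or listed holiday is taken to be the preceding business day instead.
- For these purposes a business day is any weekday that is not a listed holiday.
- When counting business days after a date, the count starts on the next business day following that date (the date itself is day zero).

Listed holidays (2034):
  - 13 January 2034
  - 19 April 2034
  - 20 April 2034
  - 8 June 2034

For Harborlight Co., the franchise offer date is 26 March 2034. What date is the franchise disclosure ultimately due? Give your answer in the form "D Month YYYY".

29 March 2034

3 business days after 26 March 2034, excluding weekends and holidays, is 29 March 2034.
29 March 2034 falls on a Wednesday, which is a business day, so no adjustment is needed.
Final deadline: 29 March 2034.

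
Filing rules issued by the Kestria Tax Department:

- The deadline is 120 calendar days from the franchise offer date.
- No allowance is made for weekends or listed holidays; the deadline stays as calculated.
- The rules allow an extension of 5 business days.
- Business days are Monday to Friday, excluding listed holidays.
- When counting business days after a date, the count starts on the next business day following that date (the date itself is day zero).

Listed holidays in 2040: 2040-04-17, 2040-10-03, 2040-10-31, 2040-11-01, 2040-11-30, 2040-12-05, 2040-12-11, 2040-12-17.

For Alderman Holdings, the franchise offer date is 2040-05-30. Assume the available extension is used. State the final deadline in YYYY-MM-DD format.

From 2040-05-30, 120 calendar days later is 2040-09-27.
2040-09-27 is a Thursday; no weekend or holiday adjustment applies.
The 5-business-day extension runs from 2040-09-27 to 2040-10-05.
2040-10-05 is a Friday; no weekend or holiday adjustment applies.
The final due date is 2040-10-05.

2040-10-05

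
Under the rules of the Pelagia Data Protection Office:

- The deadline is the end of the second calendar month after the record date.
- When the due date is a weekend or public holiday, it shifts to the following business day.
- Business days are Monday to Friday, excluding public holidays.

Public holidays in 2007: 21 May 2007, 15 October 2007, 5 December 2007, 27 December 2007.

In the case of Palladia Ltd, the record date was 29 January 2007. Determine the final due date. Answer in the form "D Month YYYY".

The second month after 29 January 2007 is March 2007, whose last day is 31 March 2007.
31 March 2007 is a Saturday, so it moves to the next business day, 2 April 2007 (Monday).
So the filing is due 2 April 2007.

2 April 2007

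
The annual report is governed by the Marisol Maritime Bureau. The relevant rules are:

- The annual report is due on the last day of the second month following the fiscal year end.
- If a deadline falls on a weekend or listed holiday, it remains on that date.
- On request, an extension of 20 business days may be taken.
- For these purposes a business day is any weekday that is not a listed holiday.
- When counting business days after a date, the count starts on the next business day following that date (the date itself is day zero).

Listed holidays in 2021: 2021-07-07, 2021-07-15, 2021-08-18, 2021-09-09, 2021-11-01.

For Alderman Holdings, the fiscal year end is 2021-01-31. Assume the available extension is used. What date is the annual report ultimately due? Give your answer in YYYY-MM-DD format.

The second month after 2021-01-31 is March 2021, whose last day is 2021-03-31.
2021-03-31 is a Wednesday; no weekend or holiday adjustment applies.
The 20-business-day extension runs from 2021-03-31 to 2021-04-28.
2021-04-28 falls on a Wednesday. The rules make no weekend/holiday allowance, so it remains 2021-04-28.
So the filing is due 2021-04-28.

2021-04-28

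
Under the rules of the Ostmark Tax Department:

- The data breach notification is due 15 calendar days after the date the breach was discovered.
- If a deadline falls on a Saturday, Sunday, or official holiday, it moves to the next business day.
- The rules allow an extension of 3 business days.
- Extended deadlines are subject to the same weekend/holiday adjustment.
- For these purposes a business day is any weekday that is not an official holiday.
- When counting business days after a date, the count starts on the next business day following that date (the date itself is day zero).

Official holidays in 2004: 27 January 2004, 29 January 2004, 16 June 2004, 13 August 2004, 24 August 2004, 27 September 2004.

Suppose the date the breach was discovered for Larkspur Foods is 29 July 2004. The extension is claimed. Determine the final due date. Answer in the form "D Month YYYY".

From 29 July 2004, 15 calendar days later is 13 August 2004.
13 August 2004 is a listed holiday, so it moves to the next business day, 16 August 2004 (Monday).
Applying the 3-business-day extension: 3 business days after 16 August 2004 is 19 August 2004.
19 August 2004 falls on a Thursday, which is a business day, so no adjustment is needed.
Final deadline: 19 August 2004.

19 August 2004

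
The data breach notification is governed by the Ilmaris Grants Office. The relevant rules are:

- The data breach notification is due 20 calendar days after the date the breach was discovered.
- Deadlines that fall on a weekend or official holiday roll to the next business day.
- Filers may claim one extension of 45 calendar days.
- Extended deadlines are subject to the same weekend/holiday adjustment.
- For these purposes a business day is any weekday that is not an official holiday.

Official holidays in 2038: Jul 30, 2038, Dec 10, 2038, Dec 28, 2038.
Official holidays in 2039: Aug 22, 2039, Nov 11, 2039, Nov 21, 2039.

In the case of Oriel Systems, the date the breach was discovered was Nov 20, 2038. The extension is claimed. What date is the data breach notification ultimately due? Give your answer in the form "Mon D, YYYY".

Jan 27, 2039

Adding 20 calendar days to Nov 20, 2038 gives Dec 10, 2038.
Because Dec 10, 2038 is a listed holiday, the deadline becomes Dec 13, 2038 (Monday).
With the 45-day extension, Dec 13, 2038 becomes Jan 27, 2039.
Jan 27, 2039 (Thursday) is already a business day.
So the filing is due Jan 27, 2039.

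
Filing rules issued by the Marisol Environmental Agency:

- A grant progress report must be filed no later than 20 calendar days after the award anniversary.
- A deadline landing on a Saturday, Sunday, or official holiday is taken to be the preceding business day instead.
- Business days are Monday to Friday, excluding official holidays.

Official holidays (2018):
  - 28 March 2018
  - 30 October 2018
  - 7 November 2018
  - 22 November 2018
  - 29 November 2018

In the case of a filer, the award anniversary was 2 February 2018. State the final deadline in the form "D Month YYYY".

Adding 20 calendar days to 2 February 2018 gives 22 February 2018.
22 February 2018 is a Thursday and not a listed holiday, so it stands.
The final due date is 22 February 2018.

22 February 2018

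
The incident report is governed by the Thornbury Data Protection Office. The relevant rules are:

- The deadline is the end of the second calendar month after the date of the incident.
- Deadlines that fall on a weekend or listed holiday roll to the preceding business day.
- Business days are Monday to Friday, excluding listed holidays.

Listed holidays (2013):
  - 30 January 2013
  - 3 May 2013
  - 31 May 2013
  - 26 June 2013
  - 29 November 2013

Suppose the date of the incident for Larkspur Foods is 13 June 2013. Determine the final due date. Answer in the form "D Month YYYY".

30 August 2013

2 months after 13 June 2013 falls in August 2013; the last day of that month is 31 August 2013.
31 August 2013 is a Saturday; the preceding business day is 30 August 2013 (Friday).
Deadline: 30 August 2013.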